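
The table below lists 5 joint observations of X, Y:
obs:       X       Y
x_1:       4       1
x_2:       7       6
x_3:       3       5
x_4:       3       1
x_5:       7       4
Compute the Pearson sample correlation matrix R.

Step 1 — column means:
  mean(X) = (4 + 7 + 3 + 3 + 7) / 5 = 24/5 = 4.8
  mean(Y) = (1 + 6 + 5 + 1 + 4) / 5 = 17/5 = 3.4

Step 2 — sample variances and covariances s[i,j] = (1/(n-1)) · Σ_k (x_{k,i} - mean_i) · (x_{k,j} - mean_j), with n-1 = 4:
  s[X,X] = ((-0.8)·(-0.8) + (2.2)·(2.2) + (-1.8)·(-1.8) + (-1.8)·(-1.8) + (2.2)·(2.2)) / 4 = 16.8/4 = 4.2
  s[X,Y] = ((-0.8)·(-2.4) + (2.2)·(2.6) + (-1.8)·(1.6) + (-1.8)·(-2.4) + (2.2)·(0.6)) / 4 = 10.4/4 = 2.6
  s[Y,Y] = ((-2.4)·(-2.4) + (2.6)·(2.6) + (1.6)·(1.6) + (-2.4)·(-2.4) + (0.6)·(0.6)) / 4 = 21.2/4 = 5.3
  Sample standard deviations s_i = √(s[i,i]):
  s(X) = √(4.2) = 2.0494
  s(Y) = √(5.3) = 2.3022

Step 3 — r_{ij} = s_{ij} / (s_i · s_j):
  r[X,X] = 1 (diagonal).
  r[X,Y] = 2.6 / (2.0494 · 2.3022) = 2.6 / 4.7181 = 0.5511
  r[Y,Y] = 1 (diagonal).

R is symmetric with unit diagonal. Assembling:

R = [[1, 0.5511],
 [0.5511, 1]]


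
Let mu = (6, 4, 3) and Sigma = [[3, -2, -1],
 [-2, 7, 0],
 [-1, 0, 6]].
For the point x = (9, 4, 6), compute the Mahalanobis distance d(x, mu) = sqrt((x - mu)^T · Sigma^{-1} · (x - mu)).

Step 1 — centre the observation: (x - mu) = (3, 0, 3).

Step 2 — invert Sigma (cofactor / det for 3×3, or solve directly):
  Sigma^{-1} = [[0.4421, 0.1263, 0.0737],
 [0.1263, 0.1789, 0.0211],
 [0.0737, 0.0211, 0.1789]].

Step 3 — form the quadratic (x - mu)^T · Sigma^{-1} · (x - mu):
  Sigma^{-1} · (x - mu) = (1.5474, 0.4421, 0.7579).
  (x - mu)^T · [Sigma^{-1} · (x - mu)] = (3)·(1.5474) + (0)·(0.4421) + (3)·(0.7579) = 6.9158.

Step 4 — take square root: d = √(6.9158) ≈ 2.6298.

d(x, mu) = √(6.9158) ≈ 2.6298


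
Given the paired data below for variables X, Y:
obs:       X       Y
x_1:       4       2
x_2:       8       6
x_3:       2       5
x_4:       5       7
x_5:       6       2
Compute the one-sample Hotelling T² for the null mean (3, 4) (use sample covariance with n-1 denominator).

Step 1 — sample mean vector:
  mean(X) = (4 + 8 + 2 + 5 + 6) / 5 = 25/5 = 5
  mean(Y) = (2 + 6 + 5 + 7 + 2) / 5 = 22/5 = 4.4
  x̄ = (5, 4.4),  deviation x̄ - mu_0 = (5, 4.4) - (3, 4) = (2, 0.4).

Step 2 — sample covariance matrix, S[i,j] = (1/(n-1)) · Σ_k (x_{k,i} - mean_i) · (x_{k,j} - mean_j), divisor n-1 = 4:
  S[X,X] = ((-1)·(-1) + (3)·(3) + (-3)·(-3) + (0)·(0) + (1)·(1)) / 4 = 20/4 = 5
  S[X,Y] = ((-1)·(-2.4) + (3)·(1.6) + (-3)·(0.6) + (0)·(2.6) + (1)·(-2.4)) / 4 = 3/4 = 0.75
  S[Y,Y] = ((-2.4)·(-2.4) + (1.6)·(1.6) + (0.6)·(0.6) + (2.6)·(2.6) + (-2.4)·(-2.4)) / 4 = 21.2/4 = 5.3
  S = [[5, 0.75],
 [0.75, 5.3]].

Step 3 — invert S. det(S) = 5·5.3 - (0.75)² = 25.9375.
  S^{-1} = (1/det) · [[d, -b], [-b, a]] = [[0.2043, -0.0289],
 [-0.0289, 0.1928]].

Step 4 — quadratic form (x̄ - mu_0)^T · S^{-1} · (x̄ - mu_0):
  S^{-1} · (x̄ - mu_0) = (0.3971, 0.0193),
  (x̄ - mu_0)^T · [...] = (2)·(0.3971) + (0.4)·(0.0193) = 0.8019.

Step 5 — scale by n: T² = 5 · 0.8019 = 4.0096.

T² ≈ 4.0096


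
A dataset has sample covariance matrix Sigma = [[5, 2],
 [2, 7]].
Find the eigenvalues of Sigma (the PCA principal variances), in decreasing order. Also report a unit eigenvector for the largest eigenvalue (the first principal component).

Step 1 — characteristic polynomial of 2×2 Sigma:
  det(Sigma - λI) = λ² - trace · λ + det = 0.
  trace = 5 + 7 = 12, det = 5·7 - (2)² = 31.
Step 2 — discriminant:
  Δ = trace² - 4·det = 144 - 124 = 20.
Step 3 — eigenvalues:
  λ = (trace ± √Δ)/2 = (12 ± 4.4721)/2,
  λ_1 = 8.2361,  λ_2 = 3.7639.

Step 4 — unit eigenvector for λ_1: solve (Sigma - λ_1 I)v = 0. First row:
  (5 - 8.2361)·v_x + (2)·v_y = 0, i.e. (-3.2361)·v_x + (2)·v_y = 0,
  so v ∝ (b, λ_1 - a) = (2, 3.2361) = u.
  ||u|| = √((2)² + (3.2361)²) = √(14.4721) ≈ 3.8042,
  v_1 = u/||u|| ≈ (0.5257, 0.8507) (||v_1|| = 1).

λ_1 = 8.2361,  λ_2 = 3.7639;  v_1 ≈ (0.5257, 0.8507)


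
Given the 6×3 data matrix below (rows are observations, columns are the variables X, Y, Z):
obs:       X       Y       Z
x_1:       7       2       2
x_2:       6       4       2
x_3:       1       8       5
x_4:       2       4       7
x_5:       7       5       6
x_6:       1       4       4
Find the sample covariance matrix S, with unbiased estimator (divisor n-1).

Step 1 — column means:
  mean(X) = (7 + 6 + 1 + 2 + 7 + 1) / 6 = 24/6 = 4
  mean(Y) = (2 + 4 + 8 + 4 + 5 + 4) / 6 = 27/6 = 4.5
  mean(Z) = (2 + 2 + 5 + 7 + 6 + 4) / 6 = 26/6 = 4.3333

Step 2 — sample covariance S[i,j] = (1/(n-1)) · Σ_k (x_{k,i} - mean_i) · (x_{k,j} - mean_j), with n-1 = 5.
  S[X,X] = ((3)·(3) + (2)·(2) + (-3)·(-3) + (-2)·(-2) + (3)·(3) + (-3)·(-3)) / 5 = 44/5 = 8.8
  S[X,Y] = ((3)·(-2.5) + (2)·(-0.5) + (-3)·(3.5) + (-2)·(-0.5) + (3)·(0.5) + (-3)·(-0.5)) / 5 = -15/5 = -3
  S[X,Z] = ((3)·(-2.3333) + (2)·(-2.3333) + (-3)·(0.6667) + (-2)·(2.6667) + (3)·(1.6667) + (-3)·(-0.3333)) / 5 = -13/5 = -2.6
  S[Y,Y] = ((-2.5)·(-2.5) + (-0.5)·(-0.5) + (3.5)·(3.5) + (-0.5)·(-0.5) + (0.5)·(0.5) + (-0.5)·(-0.5)) / 5 = 19.5/5 = 3.9
  S[Y,Z] = ((-2.5)·(-2.3333) + (-0.5)·(-2.3333) + (3.5)·(0.6667) + (-0.5)·(2.6667) + (0.5)·(1.6667) + (-0.5)·(-0.3333)) / 5 = 9/5 = 1.8
  S[Z,Z] = ((-2.3333)·(-2.3333) + (-2.3333)·(-2.3333) + (0.6667)·(0.6667) + (2.6667)·(2.6667) + (1.6667)·(1.6667) + (-0.3333)·(-0.3333)) / 5 = 21.3333/5 = 4.2667

S is symmetric (S[j,i] = S[i,j]). Assembling:

S = [[8.8, -3, -2.6],
 [-3, 3.9, 1.8],
 [-2.6, 1.8, 4.2667]]


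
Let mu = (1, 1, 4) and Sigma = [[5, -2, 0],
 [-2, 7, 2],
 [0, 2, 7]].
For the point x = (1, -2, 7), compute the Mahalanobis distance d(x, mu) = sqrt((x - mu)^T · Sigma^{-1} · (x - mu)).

Step 1 — centre the observation: (x - mu) = (0, -3, 3).

Step 2 — invert Sigma (cofactor / det for 3×3, or solve directly):
  Sigma^{-1} = [[0.2284, 0.0711, -0.0203],
 [0.0711, 0.1777, -0.0508],
 [-0.0203, -0.0508, 0.1574]].

Step 3 — form the quadratic (x - mu)^T · Sigma^{-1} · (x - mu):
  Sigma^{-1} · (x - mu) = (-0.2741, -0.6853, 0.6244).
  (x - mu)^T · [Sigma^{-1} · (x - mu)] = (0)·(-0.2741) + (-3)·(-0.6853) + (3)·(0.6244) = 3.9289.

Step 4 — take square root: d = √(3.9289) ≈ 1.9822.

d(x, mu) = √(3.9289) ≈ 1.9822


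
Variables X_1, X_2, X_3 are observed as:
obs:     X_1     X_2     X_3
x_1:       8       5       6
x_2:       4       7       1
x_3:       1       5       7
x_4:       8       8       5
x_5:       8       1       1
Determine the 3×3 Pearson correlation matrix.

Step 1 — column means:
  mean(X_1) = (8 + 4 + 1 + 8 + 8) / 5 = 29/5 = 5.8
  mean(X_2) = (5 + 7 + 5 + 8 + 1) / 5 = 26/5 = 5.2
  mean(X_3) = (6 + 1 + 7 + 5 + 1) / 5 = 20/5 = 4

Step 2 — sample variances and covariances s[i,j] = (1/(n-1)) · Σ_k (x_{k,i} - mean_i) · (x_{k,j} - mean_j), with n-1 = 4:
  s[X_1,X_1] = ((2.2)·(2.2) + (-1.8)·(-1.8) + (-4.8)·(-4.8) + (2.2)·(2.2) + (2.2)·(2.2)) / 4 = 40.8/4 = 10.2
  s[X_1,X_2] = ((2.2)·(-0.2) + (-1.8)·(1.8) + (-4.8)·(-0.2) + (2.2)·(2.8) + (2.2)·(-4.2)) / 4 = -5.8/4 = -1.45
  s[X_1,X_3] = ((2.2)·(2) + (-1.8)·(-3) + (-4.8)·(3) + (2.2)·(1) + (2.2)·(-3)) / 4 = -9/4 = -2.25
  s[X_2,X_2] = ((-0.2)·(-0.2) + (1.8)·(1.8) + (-0.2)·(-0.2) + (2.8)·(2.8) + (-4.2)·(-4.2)) / 4 = 28.8/4 = 7.2
  s[X_2,X_3] = ((-0.2)·(2) + (1.8)·(-3) + (-0.2)·(3) + (2.8)·(1) + (-4.2)·(-3)) / 4 = 9/4 = 2.25
  s[X_3,X_3] = ((2)·(2) + (-3)·(-3) + (3)·(3) + (1)·(1) + (-3)·(-3)) / 4 = 32/4 = 8
  Sample standard deviations s_i = √(s[i,i]):
  s(X_1) = √(10.2) = 3.1937
  s(X_2) = √(7.2) = 2.6833
  s(X_3) = √(8) = 2.8284

Step 3 — r_{ij} = s_{ij} / (s_i · s_j):
  r[X_1,X_1] = 1 (diagonal).
  r[X_1,X_2] = -1.45 / (3.1937 · 2.6833) = -1.45 / 8.5697 = -0.1692
  r[X_1,X_3] = -2.25 / (3.1937 · 2.8284) = -2.25 / 9.0333 = -0.2491
  r[X_2,X_2] = 1 (diagonal).
  r[X_2,X_3] = 2.25 / (2.6833 · 2.8284) = 2.25 / 7.5895 = 0.2965
  r[X_3,X_3] = 1 (diagonal).

R is symmetric with unit diagonal. Assembling:

R = [[1, -0.1692, -0.2491],
 [-0.1692, 1, 0.2965],
 [-0.2491, 0.2965, 1]]


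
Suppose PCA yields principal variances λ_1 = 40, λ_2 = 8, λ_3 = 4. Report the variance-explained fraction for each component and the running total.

Step 1 — total variance = trace(Sigma) = Σ λ_i = 40 + 8 + 4 = 52.

Step 2 — fraction explained by component i = λ_i / Σ λ:
  PC1: 40/52 = 0.7692
  PC2: 8/52 = 0.1538
  PC3: 4/52 = 0.0769

Step 3 — cumulative fraction after k components = (λ_1 + ... + λ_k) / Σ λ:
  k = 1: 40/52 = 0.7692
  k = 2: (40 + 8)/52 = 48/52 = 0.9231
  k = 3: (40 + 8 + 4)/52 = 52/52 = 1

Summary (fraction, with percent):

explained: PC1 0.7692 (76.92%), PC2 0.1538 (15.38%), PC3 0.0769 (7.69%);  cumulative: 0.7692, 0.9231, 1


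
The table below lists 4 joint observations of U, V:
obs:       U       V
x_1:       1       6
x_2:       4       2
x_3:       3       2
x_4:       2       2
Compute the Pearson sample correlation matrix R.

Step 1 — column means:
  mean(U) = (1 + 4 + 3 + 2) / 4 = 10/4 = 2.5
  mean(V) = (6 + 2 + 2 + 2) / 4 = 12/4 = 3

Step 2 — sample variances and covariances s[i,j] = (1/(n-1)) · Σ_k (x_{k,i} - mean_i) · (x_{k,j} - mean_j), with n-1 = 3:
  s[U,U] = ((-1.5)·(-1.5) + (1.5)·(1.5) + (0.5)·(0.5) + (-0.5)·(-0.5)) / 3 = 5/3 = 1.6667
  s[U,V] = ((-1.5)·(3) + (1.5)·(-1) + (0.5)·(-1) + (-0.5)·(-1)) / 3 = -6/3 = -2
  s[V,V] = ((3)·(3) + (-1)·(-1) + (-1)·(-1) + (-1)·(-1)) / 3 = 12/3 = 4
  Sample standard deviations s_i = √(s[i,i]):
  s(U) = √(1.6667) = 1.291
  s(V) = √(4) = 2

Step 3 — r_{ij} = s_{ij} / (s_i · s_j):
  r[U,U] = 1 (diagonal).
  r[U,V] = -2 / (1.291 · 2) = -2 / 2.582 = -0.7746
  r[V,V] = 1 (diagonal).

R is symmetric with unit diagonal. Assembling:

R = [[1, -0.7746],
 [-0.7746, 1]]


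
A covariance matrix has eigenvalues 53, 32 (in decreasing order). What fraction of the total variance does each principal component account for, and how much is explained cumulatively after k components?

Step 1 — total variance = trace(Sigma) = Σ λ_i = 53 + 32 = 85.

Step 2 — fraction explained by component i = λ_i / Σ λ:
  PC1: 53/85 = 0.6235
  PC2: 32/85 = 0.3765

Step 3 — cumulative fraction after k components = (λ_1 + ... + λ_k) / Σ λ:
  k = 1: 53/85 = 0.6235
  k = 2: (53 + 32)/85 = 85/85 = 1

Summary (fraction, with percent):

explained: PC1 0.6235 (62.35%), PC2 0.3765 (37.65%);  cumulative: 0.6235, 1


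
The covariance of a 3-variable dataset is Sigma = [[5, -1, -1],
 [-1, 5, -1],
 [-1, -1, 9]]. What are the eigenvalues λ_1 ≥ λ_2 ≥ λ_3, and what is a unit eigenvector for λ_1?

Step 1 — characteristic polynomial p(λ) = det(λI - Sigma) = λ³ - tr·λ² + c_1·λ - det, where tr = trace, c_1 = sum of the principal 2×2 minors, det = det(Sigma):
  tr = 5 + 5 + 9 = 19,
  c_1 = (5·5 - (-1)²) + (5·9 - (-1)²) + (5·9 - (-1)²) = 24 + 44 + 44 = 112,
  det = 5·(5·9 - (-1)²) - (-1)·((-1)·9 - (-1)·(-1)) + (-1)·((-1)·(-1) - 5·(-1)) = 5·(44) - (-1)·(-10) + (-1)·(6) = 204.
  So p(λ) = λ³ - 19λ² + 112λ - 204.
Step 2 — look for an integer root (rational root theorem: any rational root is an integer divisor of 204). Testing λ = 6:
  p(6) = 216 - 684 + 672 - 204 = 0  ✓
  Dividing out (λ - 6): p(λ) = (λ - 6)(λ² - 13λ + 34).
Step 3 — remaining eigenvalues from the quadratic λ² - 13λ + 34 = 0:
  Δ = 13² - 4·34 = 169 - 136 = 33,  λ = (13 ± √33)/2 = (13 ± 5.7446)/2 ≈ 9.3723 or 3.6277.
  Sorted: λ_1 = 9.3723,  λ_2 = 6,  λ_3 = 3.6277  (check: sum = 19 = tr ✓).

Step 4 — unit eigenvector for λ_1 ≈ 9.3723: v spans the null space of (Sigma - λ_1 I), whose rows are
  r_1 = (-4.3723, -1, -1),  r_2 = (-1, -4.3723, -1),  r_3 = (-1, -1, -0.3723).
  v is orthogonal to every row, so take v ∝ r_1 × r_2 = ((-1)·(-1) - (-1)·(-4.3723), (-1)·(-1) - (-4.3723)·(-1), (-4.3723)·(-4.3723) - (-1)·(-1)) ≈ (-3.3723, -3.3723, 18.1168).
  Rescale (multiply by -1 so the first nonzero entry is positive): u = (3.3723, 3.3723, -18.1168).
  ||u|| = √((3.3723)² + (3.3723)² + (-18.1168)²) = √(350.9646) ≈ 18.734,  v_1 = u/||u|| ≈ (0.18, 0.18, -0.9671) (||v_1|| = 1).

λ_1 = 9.3723,  λ_2 = 6,  λ_3 = 3.6277;  v_1 ≈ (0.18, 0.18, -0.9671)


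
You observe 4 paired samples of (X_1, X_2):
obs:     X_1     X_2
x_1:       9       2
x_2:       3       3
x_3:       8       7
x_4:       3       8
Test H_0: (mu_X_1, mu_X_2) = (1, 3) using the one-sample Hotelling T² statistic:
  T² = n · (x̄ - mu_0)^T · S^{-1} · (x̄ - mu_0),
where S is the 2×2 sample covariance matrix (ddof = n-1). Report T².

Step 1 — sample mean vector:
  mean(X_1) = (9 + 3 + 8 + 3) / 4 = 23/4 = 5.75
  mean(X_2) = (2 + 3 + 7 + 8) / 4 = 20/4 = 5
  x̄ = (5.75, 5),  deviation x̄ - mu_0 = (5.75, 5) - (1, 3) = (4.75, 2).

Step 2 — sample covariance matrix, S[i,j] = (1/(n-1)) · Σ_k (x_{k,i} - mean_i) · (x_{k,j} - mean_j), divisor n-1 = 3:
  S[X_1,X_1] = ((3.25)·(3.25) + (-2.75)·(-2.75) + (2.25)·(2.25) + (-2.75)·(-2.75)) / 3 = 30.75/3 = 10.25
  S[X_1,X_2] = ((3.25)·(-3) + (-2.75)·(-2) + (2.25)·(2) + (-2.75)·(3)) / 3 = -8/3 = -2.6667
  S[X_2,X_2] = ((-3)·(-3) + (-2)·(-2) + (2)·(2) + (3)·(3)) / 3 = 26/3 = 8.6667
  S = [[10.25, -2.6667],
 [-2.6667, 8.6667]].

Step 3 — invert S. det(S) = 10.25·8.6667 - (-2.6667)² = 81.7222.
  S^{-1} = (1/det) · [[d, -b], [-b, a]] = [[0.1061, 0.0326],
 [0.0326, 0.1254]].

Step 4 — quadratic form (x̄ - mu_0)^T · S^{-1} · (x̄ - mu_0):
  S^{-1} · (x̄ - mu_0) = (0.569, 0.4058),
  (x̄ - mu_0)^T · [...] = (4.75)·(0.569) + (2)·(0.4058) = 3.5144.

Step 5 — scale by n: T² = 4 · 3.5144 = 14.0578.

T² ≈ 14.0578


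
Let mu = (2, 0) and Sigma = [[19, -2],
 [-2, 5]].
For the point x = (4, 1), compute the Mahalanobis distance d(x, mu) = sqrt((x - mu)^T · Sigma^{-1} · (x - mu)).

Step 1 — centre the observation: (x - mu) = (2, 1).

Step 2 — invert Sigma. det(Sigma) = 19·5 - (-2)² = 91.
  Sigma^{-1} = (1/det) · [[d, -b], [-b, a]] = [[0.0549, 0.022],
 [0.022, 0.2088]].

Step 3 — form the quadratic (x - mu)^T · Sigma^{-1} · (x - mu):
  Sigma^{-1} · (x - mu) = (0.1319, 0.2527).
  (x - mu)^T · [Sigma^{-1} · (x - mu)] = (2)·(0.1319) + (1)·(0.2527) = 0.5165.

Step 4 — take square root: d = √(0.5165) ≈ 0.7187.

d(x, mu) = √(0.5165) ≈ 0.7187


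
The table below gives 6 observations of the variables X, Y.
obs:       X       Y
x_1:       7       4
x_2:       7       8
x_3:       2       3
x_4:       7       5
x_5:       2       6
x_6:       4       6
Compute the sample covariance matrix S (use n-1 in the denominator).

Step 1 — column means:
  mean(X) = (7 + 7 + 2 + 7 + 2 + 4) / 6 = 29/6 = 4.8333
  mean(Y) = (4 + 8 + 3 + 5 + 6 + 6) / 6 = 32/6 = 5.3333

Step 2 — sample covariance S[i,j] = (1/(n-1)) · Σ_k (x_{k,i} - mean_i) · (x_{k,j} - mean_j), with n-1 = 5.
  S[X,X] = ((2.1667)·(2.1667) + (2.1667)·(2.1667) + (-2.8333)·(-2.8333) + (2.1667)·(2.1667) + (-2.8333)·(-2.8333) + (-0.8333)·(-0.8333)) / 5 = 30.8333/5 = 6.1667
  S[X,Y] = ((2.1667)·(-1.3333) + (2.1667)·(2.6667) + (-2.8333)·(-2.3333) + (2.1667)·(-0.3333) + (-2.8333)·(0.6667) + (-0.8333)·(0.6667)) / 5 = 6.3333/5 = 1.2667
  S[Y,Y] = ((-1.3333)·(-1.3333) + (2.6667)·(2.6667) + (-2.3333)·(-2.3333) + (-0.3333)·(-0.3333) + (0.6667)·(0.6667) + (0.6667)·(0.6667)) / 5 = 15.3333/5 = 3.0667

S is symmetric (S[j,i] = S[i,j]). Assembling:

S = [[6.1667, 1.2667],
 [1.2667, 3.0667]]


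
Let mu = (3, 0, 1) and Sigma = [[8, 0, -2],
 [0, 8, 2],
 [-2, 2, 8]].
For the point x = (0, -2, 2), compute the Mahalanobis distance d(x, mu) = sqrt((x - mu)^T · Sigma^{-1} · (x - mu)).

Step 1 — centre the observation: (x - mu) = (-3, -2, 1).

Step 2 — invert Sigma (cofactor / det for 3×3, or solve directly):
  Sigma^{-1} = [[0.1339, -0.0089, 0.0357],
 [-0.0089, 0.1339, -0.0357],
 [0.0357, -0.0357, 0.1429]].

Step 3 — form the quadratic (x - mu)^T · Sigma^{-1} · (x - mu):
  Sigma^{-1} · (x - mu) = (-0.3482, -0.2768, 0.1071).
  (x - mu)^T · [Sigma^{-1} · (x - mu)] = (-3)·(-0.3482) + (-2)·(-0.2768) + (1)·(0.1071) = 1.7054.

Step 4 — take square root: d = √(1.7054) ≈ 1.3059.

d(x, mu) = √(1.7054) ≈ 1.3059


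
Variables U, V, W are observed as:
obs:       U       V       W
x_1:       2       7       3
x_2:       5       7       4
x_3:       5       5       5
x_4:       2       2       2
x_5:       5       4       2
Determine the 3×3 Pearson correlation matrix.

Step 1 — column means:
  mean(U) = (2 + 5 + 5 + 2 + 5) / 5 = 19/5 = 3.8
  mean(V) = (7 + 7 + 5 + 2 + 4) / 5 = 25/5 = 5
  mean(W) = (3 + 4 + 5 + 2 + 2) / 5 = 16/5 = 3.2

Step 2 — sample variances and covariances s[i,j] = (1/(n-1)) · Σ_k (x_{k,i} - mean_i) · (x_{k,j} - mean_j), with n-1 = 4:
  s[U,U] = ((-1.8)·(-1.8) + (1.2)·(1.2) + (1.2)·(1.2) + (-1.8)·(-1.8) + (1.2)·(1.2)) / 4 = 10.8/4 = 2.7
  s[U,V] = ((-1.8)·(2) + (1.2)·(2) + (1.2)·(0) + (-1.8)·(-3) + (1.2)·(-1)) / 4 = 3/4 = 0.75
  s[U,W] = ((-1.8)·(-0.2) + (1.2)·(0.8) + (1.2)·(1.8) + (-1.8)·(-1.2) + (1.2)·(-1.2)) / 4 = 4.2/4 = 1.05
  s[V,V] = ((2)·(2) + (2)·(2) + (0)·(0) + (-3)·(-3) + (-1)·(-1)) / 4 = 18/4 = 4.5
  s[V,W] = ((2)·(-0.2) + (2)·(0.8) + (0)·(1.8) + (-3)·(-1.2) + (-1)·(-1.2)) / 4 = 6/4 = 1.5
  s[W,W] = ((-0.2)·(-0.2) + (0.8)·(0.8) + (1.8)·(1.8) + (-1.2)·(-1.2) + (-1.2)·(-1.2)) / 4 = 6.8/4 = 1.7
  Sample standard deviations s_i = √(s[i,i]):
  s(U) = √(2.7) = 1.6432
  s(V) = √(4.5) = 2.1213
  s(W) = √(1.7) = 1.3038

Step 3 — r_{ij} = s_{ij} / (s_i · s_j):
  r[U,U] = 1 (diagonal).
  r[U,V] = 0.75 / (1.6432 · 2.1213) = 0.75 / 3.4857 = 0.2152
  r[U,W] = 1.05 / (1.6432 · 1.3038) = 1.05 / 2.1424 = 0.4901
  r[V,V] = 1 (diagonal).
  r[V,W] = 1.5 / (2.1213 · 1.3038) = 1.5 / 2.7659 = 0.5423
  r[W,W] = 1 (diagonal).

R is symmetric with unit diagonal. Assembling:

R = [[1, 0.2152, 0.4901],
 [0.2152, 1, 0.5423],
 [0.4901, 0.5423, 1]]


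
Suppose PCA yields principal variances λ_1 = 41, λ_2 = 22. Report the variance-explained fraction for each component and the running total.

Step 1 — total variance = trace(Sigma) = Σ λ_i = 41 + 22 = 63.

Step 2 — fraction explained by component i = λ_i / Σ λ:
  PC1: 41/63 = 0.6508
  PC2: 22/63 = 0.3492

Step 3 — cumulative fraction after k components = (λ_1 + ... + λ_k) / Σ λ:
  k = 1: 41/63 = 0.6508
  k = 2: (41 + 22)/63 = 63/63 = 1

Summary (fraction, with percent):

explained: PC1 0.6508 (65.08%), PC2 0.3492 (34.92%);  cumulative: 0.6508, 1


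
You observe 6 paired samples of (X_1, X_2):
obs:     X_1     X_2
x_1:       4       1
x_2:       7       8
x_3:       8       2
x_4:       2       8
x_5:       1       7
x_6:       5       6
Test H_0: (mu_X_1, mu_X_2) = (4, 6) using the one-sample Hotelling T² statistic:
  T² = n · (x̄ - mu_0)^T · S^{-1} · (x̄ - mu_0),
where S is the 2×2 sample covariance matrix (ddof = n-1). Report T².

Step 1 — sample mean vector:
  mean(X_1) = (4 + 7 + 8 + 2 + 1 + 5) / 6 = 27/6 = 4.5
  mean(X_2) = (1 + 8 + 2 + 8 + 7 + 6) / 6 = 32/6 = 5.3333
  x̄ = (4.5, 5.3333),  deviation x̄ - mu_0 = (4.5, 5.3333) - (4, 6) = (0.5, -0.6667).

Step 2 — sample covariance matrix, S[i,j] = (1/(n-1)) · Σ_k (x_{k,i} - mean_i) · (x_{k,j} - mean_j), divisor n-1 = 5:
  S[X_1,X_1] = ((-0.5)·(-0.5) + (2.5)·(2.5) + (3.5)·(3.5) + (-2.5)·(-2.5) + (-3.5)·(-3.5) + (0.5)·(0.5)) / 5 = 37.5/5 = 7.5
  S[X_1,X_2] = ((-0.5)·(-4.3333) + (2.5)·(2.6667) + (3.5)·(-3.3333) + (-2.5)·(2.6667) + (-3.5)·(1.6667) + (0.5)·(0.6667)) / 5 = -15/5 = -3
  S[X_2,X_2] = ((-4.3333)·(-4.3333) + (2.6667)·(2.6667) + (-3.3333)·(-3.3333) + (2.6667)·(2.6667) + (1.6667)·(1.6667) + (0.6667)·(0.6667)) / 5 = 47.3333/5 = 9.4667
  S = [[7.5, -3],
 [-3, 9.4667]].

Step 3 — invert S. det(S) = 7.5·9.4667 - (-3)² = 62.
  S^{-1} = (1/det) · [[d, -b], [-b, a]] = [[0.1527, 0.0484],
 [0.0484, 0.121]].

Step 4 — quadratic form (x̄ - mu_0)^T · S^{-1} · (x̄ - mu_0):
  S^{-1} · (x̄ - mu_0) = (0.0441, -0.0565),
  (x̄ - mu_0)^T · [...] = (0.5)·(0.0441) + (-0.6667)·(-0.0565) = 0.0597.

Step 5 — scale by n: T² = 6 · 0.0597 = 0.3581.

T² ≈ 0.3581


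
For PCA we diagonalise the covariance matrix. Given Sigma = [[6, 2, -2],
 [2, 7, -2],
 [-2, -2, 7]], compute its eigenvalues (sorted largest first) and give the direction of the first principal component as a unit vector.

Step 1 — characteristic polynomial p(λ) = det(λI - Sigma) = λ³ - tr·λ² + c_1·λ - det, where tr = trace, c_1 = sum of the principal 2×2 minors, det = det(Sigma):
  tr = 6 + 7 + 7 = 20,
  c_1 = (6·7 - (2)²) + (6·7 - (-2)²) + (7·7 - (-2)²) = 38 + 38 + 45 = 121,
  det = 6·(7·7 - (-2)²) - (2)·((2)·7 - (-2)·(-2)) + (-2)·((2)·(-2) - 7·(-2)) = 6·(45) - (2)·(10) + (-2)·(10) = 230.
  So p(λ) = λ³ - 20λ² + 121λ - 230.
Step 2 — look for an integer root (rational root theorem: any rational root is an integer divisor of 230). Testing λ = 5:
  p(5) = 125 - 500 + 605 - 230 = 0  ✓
  Dividing out (λ - 5): p(λ) = (λ - 5)(λ² - 15λ + 46).
Step 3 — remaining eigenvalues from the quadratic λ² - 15λ + 46 = 0:
  Δ = 15² - 4·46 = 225 - 184 = 41,  λ = (15 ± √41)/2 = (15 ± 6.4031)/2 ≈ 10.7016 or 4.2984.
  Sorted: λ_1 = 10.7016,  λ_2 = 5,  λ_3 = 4.2984  (check: sum = 20 = tr ✓).

Step 4 — unit eigenvector for λ_1 ≈ 10.7016: v spans the null space of (Sigma - λ_1 I), whose rows are
  r_1 = (-4.7016, 2, -2),  r_2 = (2, -3.7016, -2),  r_3 = (-2, -2, -3.7016).
  v is orthogonal to every row, so take v ∝ r_1 × r_2 = ((2)·(-2) - (-2)·(-3.7016), (-2)·(2) - (-4.7016)·(-2), (-4.7016)·(-3.7016) - (2)·(2)) ≈ (-11.4031, -13.4031, 13.4031).
  Rescale (multiply by -1 so the first nonzero entry is positive): u = (11.4031, 13.4031, -13.4031).
  ||u|| = √((11.4031)² + (13.4031)² + (-13.4031)²) = √(489.3187) ≈ 22.1205,  v_1 = u/||u|| ≈ (0.5155, 0.6059, -0.6059) (||v_1|| = 1).

λ_1 = 10.7016,  λ_2 = 5,  λ_3 = 4.2984;  v_1 ≈ (0.5155, 0.6059, -0.6059)


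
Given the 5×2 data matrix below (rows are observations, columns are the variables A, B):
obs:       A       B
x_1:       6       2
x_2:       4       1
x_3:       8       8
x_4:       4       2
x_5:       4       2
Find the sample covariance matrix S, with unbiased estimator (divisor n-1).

Step 1 — column means:
  mean(A) = (6 + 4 + 8 + 4 + 4) / 5 = 26/5 = 5.2
  mean(B) = (2 + 1 + 8 + 2 + 2) / 5 = 15/5 = 3

Step 2 — sample covariance S[i,j] = (1/(n-1)) · Σ_k (x_{k,i} - mean_i) · (x_{k,j} - mean_j), with n-1 = 4.
  S[A,A] = ((0.8)·(0.8) + (-1.2)·(-1.2) + (2.8)·(2.8) + (-1.2)·(-1.2) + (-1.2)·(-1.2)) / 4 = 12.8/4 = 3.2
  S[A,B] = ((0.8)·(-1) + (-1.2)·(-2) + (2.8)·(5) + (-1.2)·(-1) + (-1.2)·(-1)) / 4 = 18/4 = 4.5
  S[B,B] = ((-1)·(-1) + (-2)·(-2) + (5)·(5) + (-1)·(-1) + (-1)·(-1)) / 4 = 32/4 = 8

S is symmetric (S[j,i] = S[i,j]). Assembling:

S = [[3.2, 4.5],
 [4.5, 8]]


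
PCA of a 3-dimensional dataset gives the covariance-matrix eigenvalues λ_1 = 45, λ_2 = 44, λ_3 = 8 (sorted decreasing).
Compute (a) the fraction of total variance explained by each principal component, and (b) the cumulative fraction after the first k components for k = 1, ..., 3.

Step 1 — total variance = trace(Sigma) = Σ λ_i = 45 + 44 + 8 = 97.

Step 2 — fraction explained by component i = λ_i / Σ λ:
  PC1: 45/97 = 0.4639
  PC2: 44/97 = 0.4536
  PC3: 8/97 = 0.0825

Step 3 — cumulative fraction after k components = (λ_1 + ... + λ_k) / Σ λ:
  k = 1: 45/97 = 0.4639
  k = 2: (45 + 44)/97 = 89/97 = 0.9175
  k = 3: (45 + 44 + 8)/97 = 97/97 = 1

Summary (fraction, with percent):

explained: PC1 0.4639 (46.39%), PC2 0.4536 (45.36%), PC3 0.0825 (8.25%);  cumulative: 0.4639, 0.9175, 1


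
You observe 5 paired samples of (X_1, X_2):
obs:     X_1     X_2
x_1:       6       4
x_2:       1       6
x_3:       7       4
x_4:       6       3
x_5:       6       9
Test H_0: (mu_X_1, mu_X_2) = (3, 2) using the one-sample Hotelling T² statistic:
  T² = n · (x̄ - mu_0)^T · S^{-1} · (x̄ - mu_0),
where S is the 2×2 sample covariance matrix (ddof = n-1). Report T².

Step 1 — sample mean vector:
  mean(X_1) = (6 + 1 + 7 + 6 + 6) / 5 = 26/5 = 5.2
  mean(X_2) = (4 + 6 + 4 + 3 + 9) / 5 = 26/5 = 5.2
  x̄ = (5.2, 5.2),  deviation x̄ - mu_0 = (5.2, 5.2) - (3, 2) = (2.2, 3.2).

Step 2 — sample covariance matrix, S[i,j] = (1/(n-1)) · Σ_k (x_{k,i} - mean_i) · (x_{k,j} - mean_j), divisor n-1 = 4:
  S[X_1,X_1] = ((0.8)·(0.8) + (-4.2)·(-4.2) + (1.8)·(1.8) + (0.8)·(0.8) + (0.8)·(0.8)) / 4 = 22.8/4 = 5.7
  S[X_1,X_2] = ((0.8)·(-1.2) + (-4.2)·(0.8) + (1.8)·(-1.2) + (0.8)·(-2.2) + (0.8)·(3.8)) / 4 = -5.2/4 = -1.3
  S[X_2,X_2] = ((-1.2)·(-1.2) + (0.8)·(0.8) + (-1.2)·(-1.2) + (-2.2)·(-2.2) + (3.8)·(3.8)) / 4 = 22.8/4 = 5.7
  S = [[5.7, -1.3],
 [-1.3, 5.7]].

Step 3 — invert S. det(S) = 5.7·5.7 - (-1.3)² = 30.8.
  S^{-1} = (1/det) · [[d, -b], [-b, a]] = [[0.1851, 0.0422],
 [0.0422, 0.1851]].

Step 4 — quadratic form (x̄ - mu_0)^T · S^{-1} · (x̄ - mu_0):
  S^{-1} · (x̄ - mu_0) = (0.5422, 0.6851),
  (x̄ - mu_0)^T · [...] = (2.2)·(0.5422) + (3.2)·(0.6851) = 3.3851.

Step 5 — scale by n: T² = 5 · 3.3851 = 16.9253.

T² ≈ 16.9253


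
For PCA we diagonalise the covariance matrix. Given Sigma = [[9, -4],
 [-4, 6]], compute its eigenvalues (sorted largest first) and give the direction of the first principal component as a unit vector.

Step 1 — characteristic polynomial of 2×2 Sigma:
  det(Sigma - λI) = λ² - trace · λ + det = 0.
  trace = 9 + 6 = 15, det = 9·6 - (-4)² = 38.
Step 2 — discriminant:
  Δ = trace² - 4·det = 225 - 152 = 73.
Step 3 — eigenvalues:
  λ = (trace ± √Δ)/2 = (15 ± 8.544)/2,
  λ_1 = 11.772,  λ_2 = 3.228.

Step 4 — unit eigenvector for λ_1: solve (Sigma - λ_1 I)v = 0. First row:
  (9 - 11.772)·v_x + (-4)·v_y = 0, i.e. (-2.772)·v_x + (-4)·v_y = 0,
  so v ∝ (b, λ_1 - a) = (-4, 2.772); multiply by -1 so the first entry is positive: u = (4, -2.772).
  ||u|| = √((4)² + (-2.772)²) = √(23.684) ≈ 4.8666,
  v_1 = u/||u|| ≈ (0.8219, -0.5696) (||v_1|| = 1).

λ_1 = 11.772,  λ_2 = 3.228;  v_1 ≈ (0.8219, -0.5696)


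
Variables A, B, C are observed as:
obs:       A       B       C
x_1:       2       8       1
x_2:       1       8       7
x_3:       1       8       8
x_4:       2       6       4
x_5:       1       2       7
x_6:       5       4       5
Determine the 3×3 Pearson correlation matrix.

Step 1 — column means:
  mean(A) = (2 + 1 + 1 + 2 + 1 + 5) / 6 = 12/6 = 2
  mean(B) = (8 + 8 + 8 + 6 + 2 + 4) / 6 = 36/6 = 6
  mean(C) = (1 + 7 + 8 + 4 + 7 + 5) / 6 = 32/6 = 5.3333

Step 2 — sample variances and covariances s[i,j] = (1/(n-1)) · Σ_k (x_{k,i} - mean_i) · (x_{k,j} - mean_j), with n-1 = 5:
  s[A,A] = ((0)·(0) + (-1)·(-1) + (-1)·(-1) + (0)·(0) + (-1)·(-1) + (3)·(3)) / 5 = 12/5 = 2.4
  s[A,B] = ((0)·(2) + (-1)·(2) + (-1)·(2) + (0)·(0) + (-1)·(-4) + (3)·(-2)) / 5 = -6/5 = -1.2
  s[A,C] = ((0)·(-4.3333) + (-1)·(1.6667) + (-1)·(2.6667) + (0)·(-1.3333) + (-1)·(1.6667) + (3)·(-0.3333)) / 5 = -7/5 = -1.4
  s[B,B] = ((2)·(2) + (2)·(2) + (2)·(2) + (0)·(0) + (-4)·(-4) + (-2)·(-2)) / 5 = 32/5 = 6.4
  s[B,C] = ((2)·(-4.3333) + (2)·(1.6667) + (2)·(2.6667) + (0)·(-1.3333) + (-4)·(1.6667) + (-2)·(-0.3333)) / 5 = -6/5 = -1.2
  s[C,C] = ((-4.3333)·(-4.3333) + (1.6667)·(1.6667) + (2.6667)·(2.6667) + (-1.3333)·(-1.3333) + (1.6667)·(1.6667) + (-0.3333)·(-0.3333)) / 5 = 33.3333/5 = 6.6667
  Sample standard deviations s_i = √(s[i,i]):
  s(A) = √(2.4) = 1.5492
  s(B) = √(6.4) = 2.5298
  s(C) = √(6.6667) = 2.582

Step 3 — r_{ij} = s_{ij} / (s_i · s_j):
  r[A,A] = 1 (diagonal).
  r[A,B] = -1.2 / (1.5492 · 2.5298) = -1.2 / 3.9192 = -0.3062
  r[A,C] = -1.4 / (1.5492 · 2.582) = -1.4 / 4 = -0.35
  r[B,B] = 1 (diagonal).
  r[B,C] = -1.2 / (2.5298 · 2.582) = -1.2 / 6.532 = -0.1837
  r[C,C] = 1 (diagonal).

R is symmetric with unit diagonal. Assembling:

R = [[1, -0.3062, -0.35],
 [-0.3062, 1, -0.1837],
 [-0.35, -0.1837, 1]]


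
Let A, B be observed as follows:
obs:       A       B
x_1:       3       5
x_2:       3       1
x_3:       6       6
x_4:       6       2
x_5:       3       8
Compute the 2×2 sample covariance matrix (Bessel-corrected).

Step 1 — column means:
  mean(A) = (3 + 3 + 6 + 6 + 3) / 5 = 21/5 = 4.2
  mean(B) = (5 + 1 + 6 + 2 + 8) / 5 = 22/5 = 4.4

Step 2 — sample covariance S[i,j] = (1/(n-1)) · Σ_k (x_{k,i} - mean_i) · (x_{k,j} - mean_j), with n-1 = 4.
  S[A,A] = ((-1.2)·(-1.2) + (-1.2)·(-1.2) + (1.8)·(1.8) + (1.8)·(1.8) + (-1.2)·(-1.2)) / 4 = 10.8/4 = 2.7
  S[A,B] = ((-1.2)·(0.6) + (-1.2)·(-3.4) + (1.8)·(1.6) + (1.8)·(-2.4) + (-1.2)·(3.6)) / 4 = -2.4/4 = -0.6
  S[B,B] = ((0.6)·(0.6) + (-3.4)·(-3.4) + (1.6)·(1.6) + (-2.4)·(-2.4) + (3.6)·(3.6)) / 4 = 33.2/4 = 8.3

S is symmetric (S[j,i] = S[i,j]). Assembling:

S = [[2.7, -0.6],
 [-0.6, 8.3]]


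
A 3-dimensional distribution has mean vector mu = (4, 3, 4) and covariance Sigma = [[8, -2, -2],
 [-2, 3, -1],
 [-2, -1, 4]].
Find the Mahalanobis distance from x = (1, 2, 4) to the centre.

Step 1 — centre the observation: (x - mu) = (-3, -1, 0).

Step 2 — invert Sigma (cofactor / det for 3×3, or solve directly):
  Sigma^{-1} = [[0.2115, 0.1923, 0.1538],
 [0.1923, 0.5385, 0.2308],
 [0.1538, 0.2308, 0.3846]].

Step 3 — form the quadratic (x - mu)^T · Sigma^{-1} · (x - mu):
  Sigma^{-1} · (x - mu) = (-0.8269, -1.1154, -0.6923).
  (x - mu)^T · [Sigma^{-1} · (x - mu)] = (-3)·(-0.8269) + (-1)·(-1.1154) + (0)·(-0.6923) = 3.5962.

Step 4 — take square root: d = √(3.5962) ≈ 1.8964.

d(x, mu) = √(3.5962) ≈ 1.8964


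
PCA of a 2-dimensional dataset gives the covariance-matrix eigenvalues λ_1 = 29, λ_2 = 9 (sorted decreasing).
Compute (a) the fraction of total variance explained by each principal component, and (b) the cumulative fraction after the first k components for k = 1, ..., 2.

Step 1 — total variance = trace(Sigma) = Σ λ_i = 29 + 9 = 38.

Step 2 — fraction explained by component i = λ_i / Σ λ:
  PC1: 29/38 = 0.7632
  PC2: 9/38 = 0.2368

Step 3 — cumulative fraction after k components = (λ_1 + ... + λ_k) / Σ λ:
  k = 1: 29/38 = 0.7632
  k = 2: (29 + 9)/38 = 38/38 = 1

Summary (fraction, with percent):

explained: PC1 0.7632 (76.32%), PC2 0.2368 (23.68%);  cumulative: 0.7632, 1


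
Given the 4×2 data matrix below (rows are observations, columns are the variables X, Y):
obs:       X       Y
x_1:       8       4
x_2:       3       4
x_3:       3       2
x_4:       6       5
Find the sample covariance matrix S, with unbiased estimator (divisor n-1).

Step 1 — column means:
  mean(X) = (8 + 3 + 3 + 6) / 4 = 20/4 = 5
  mean(Y) = (4 + 4 + 2 + 5) / 4 = 15/4 = 3.75

Step 2 — sample covariance S[i,j] = (1/(n-1)) · Σ_k (x_{k,i} - mean_i) · (x_{k,j} - mean_j), with n-1 = 3.
  S[X,X] = ((3)·(3) + (-2)·(-2) + (-2)·(-2) + (1)·(1)) / 3 = 18/3 = 6
  S[X,Y] = ((3)·(0.25) + (-2)·(0.25) + (-2)·(-1.75) + (1)·(1.25)) / 3 = 5/3 = 1.6667
  S[Y,Y] = ((0.25)·(0.25) + (0.25)·(0.25) + (-1.75)·(-1.75) + (1.25)·(1.25)) / 3 = 4.75/3 = 1.5833

S is symmetric (S[j,i] = S[i,j]). Assembling:

S = [[6, 1.6667],
 [1.6667, 1.5833]]


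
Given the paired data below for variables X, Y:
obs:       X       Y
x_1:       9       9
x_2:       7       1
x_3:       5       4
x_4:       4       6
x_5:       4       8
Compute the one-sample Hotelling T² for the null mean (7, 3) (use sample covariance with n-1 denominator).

Step 1 — sample mean vector:
  mean(X) = (9 + 7 + 5 + 4 + 4) / 5 = 29/5 = 5.8
  mean(Y) = (9 + 1 + 4 + 6 + 8) / 5 = 28/5 = 5.6
  x̄ = (5.8, 5.6),  deviation x̄ - mu_0 = (5.8, 5.6) - (7, 3) = (-1.2, 2.6).

Step 2 — sample covariance matrix, S[i,j] = (1/(n-1)) · Σ_k (x_{k,i} - mean_i) · (x_{k,j} - mean_j), divisor n-1 = 4:
  S[X,X] = ((3.2)·(3.2) + (1.2)·(1.2) + (-0.8)·(-0.8) + (-1.8)·(-1.8) + (-1.8)·(-1.8)) / 4 = 18.8/4 = 4.7
  S[X,Y] = ((3.2)·(3.4) + (1.2)·(-4.6) + (-0.8)·(-1.6) + (-1.8)·(0.4) + (-1.8)·(2.4)) / 4 = 1.6/4 = 0.4
  S[Y,Y] = ((3.4)·(3.4) + (-4.6)·(-4.6) + (-1.6)·(-1.6) + (0.4)·(0.4) + (2.4)·(2.4)) / 4 = 41.2/4 = 10.3
  S = [[4.7, 0.4],
 [0.4, 10.3]].

Step 3 — invert S. det(S) = 4.7·10.3 - (0.4)² = 48.25.
  S^{-1} = (1/det) · [[d, -b], [-b, a]] = [[0.2135, -0.0083],
 [-0.0083, 0.0974]].

Step 4 — quadratic form (x̄ - mu_0)^T · S^{-1} · (x̄ - mu_0):
  S^{-1} · (x̄ - mu_0) = (-0.2777, 0.2632),
  (x̄ - mu_0)^T · [...] = (-1.2)·(-0.2777) + (2.6)·(0.2632) = 1.0176.

Step 5 — scale by n: T² = 5 · 1.0176 = 5.0881.

T² ≈ 5.0881


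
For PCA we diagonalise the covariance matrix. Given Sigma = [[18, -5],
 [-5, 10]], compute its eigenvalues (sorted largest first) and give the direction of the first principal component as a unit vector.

Step 1 — characteristic polynomial of 2×2 Sigma:
  det(Sigma - λI) = λ² - trace · λ + det = 0.
  trace = 18 + 10 = 28, det = 18·10 - (-5)² = 155.
Step 2 — discriminant:
  Δ = trace² - 4·det = 784 - 620 = 164.
Step 3 — eigenvalues:
  λ = (trace ± √Δ)/2 = (28 ± 12.8062)/2,
  λ_1 = 20.4031,  λ_2 = 7.5969.

Step 4 — unit eigenvector for λ_1: solve (Sigma - λ_1 I)v = 0. First row:
  (18 - 20.4031)·v_x + (-5)·v_y = 0, i.e. (-2.4031)·v_x + (-5)·v_y = 0,
  so v ∝ (b, λ_1 - a) = (-5, 2.4031); multiply by -1 so the first entry is positive: u = (5, -2.4031).
  ||u|| = √((5)² + (-2.4031)²) = √(30.775) ≈ 5.5475,
  v_1 = u/||u|| ≈ (0.9013, -0.4332) (||v_1|| = 1).

λ_1 = 20.4031,  λ_2 = 7.5969;  v_1 ≈ (0.9013, -0.4332)


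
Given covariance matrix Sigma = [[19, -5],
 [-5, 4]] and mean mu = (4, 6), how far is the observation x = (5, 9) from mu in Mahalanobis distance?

Step 1 — centre the observation: (x - mu) = (1, 3).

Step 2 — invert Sigma. det(Sigma) = 19·4 - (-5)² = 51.
  Sigma^{-1} = (1/det) · [[d, -b], [-b, a]] = [[0.0784, 0.098],
 [0.098, 0.3725]].

Step 3 — form the quadratic (x - mu)^T · Sigma^{-1} · (x - mu):
  Sigma^{-1} · (x - mu) = (0.3725, 1.2157).
  (x - mu)^T · [Sigma^{-1} · (x - mu)] = (1)·(0.3725) + (3)·(1.2157) = 4.0196.

Step 4 — take square root: d = √(4.0196) ≈ 2.0049.

d(x, mu) = √(4.0196) ≈ 2.0049


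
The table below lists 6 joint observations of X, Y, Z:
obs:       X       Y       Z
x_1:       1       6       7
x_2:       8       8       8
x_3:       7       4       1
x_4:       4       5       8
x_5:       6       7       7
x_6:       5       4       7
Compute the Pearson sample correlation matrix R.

Step 1 — column means:
  mean(X) = (1 + 8 + 7 + 4 + 6 + 5) / 6 = 31/6 = 5.1667
  mean(Y) = (6 + 8 + 4 + 5 + 7 + 4) / 6 = 34/6 = 5.6667
  mean(Z) = (7 + 8 + 1 + 8 + 7 + 7) / 6 = 38/6 = 6.3333

Step 2 — sample variances and covariances s[i,j] = (1/(n-1)) · Σ_k (x_{k,i} - mean_i) · (x_{k,j} - mean_j), with n-1 = 5:
  s[X,X] = ((-4.1667)·(-4.1667) + (2.8333)·(2.8333) + (1.8333)·(1.8333) + (-1.1667)·(-1.1667) + (0.8333)·(0.8333) + (-0.1667)·(-0.1667)) / 5 = 30.8333/5 = 6.1667
  s[X,Y] = ((-4.1667)·(0.3333) + (2.8333)·(2.3333) + (1.8333)·(-1.6667) + (-1.1667)·(-0.6667) + (0.8333)·(1.3333) + (-0.1667)·(-1.6667)) / 5 = 4.3333/5 = 0.8667
  s[X,Z] = ((-4.1667)·(0.6667) + (2.8333)·(1.6667) + (1.8333)·(-5.3333) + (-1.1667)·(1.6667) + (0.8333)·(0.6667) + (-0.1667)·(0.6667)) / 5 = -9.3333/5 = -1.8667
  s[Y,Y] = ((0.3333)·(0.3333) + (2.3333)·(2.3333) + (-1.6667)·(-1.6667) + (-0.6667)·(-0.6667) + (1.3333)·(1.3333) + (-1.6667)·(-1.6667)) / 5 = 13.3333/5 = 2.6667
  s[Y,Z] = ((0.3333)·(0.6667) + (2.3333)·(1.6667) + (-1.6667)·(-5.3333) + (-0.6667)·(1.6667) + (1.3333)·(0.6667) + (-1.6667)·(0.6667)) / 5 = 11.6667/5 = 2.3333
  s[Z,Z] = ((0.6667)·(0.6667) + (1.6667)·(1.6667) + (-5.3333)·(-5.3333) + (1.6667)·(1.6667) + (0.6667)·(0.6667) + (0.6667)·(0.6667)) / 5 = 35.3333/5 = 7.0667
  Sample standard deviations s_i = √(s[i,i]):
  s(X) = √(6.1667) = 2.4833
  s(Y) = √(2.6667) = 1.633
  s(Z) = √(7.0667) = 2.6583

Step 3 — r_{ij} = s_{ij} / (s_i · s_j):
  r[X,X] = 1 (diagonal).
  r[X,Y] = 0.8667 / (2.4833 · 1.633) = 0.8667 / 4.0552 = 0.2137
  r[X,Z] = -1.8667 / (2.4833 · 2.6583) = -1.8667 / 6.6013 = -0.2828
  r[Y,Y] = 1 (diagonal).
  r[Y,Z] = 2.3333 / (1.633 · 2.6583) = 2.3333 / 4.341 = 0.5375
  r[Z,Z] = 1 (diagonal).

R is symmetric with unit diagonal. Assembling:

R = [[1, 0.2137, -0.2828],
 [0.2137, 1, 0.5375],
 [-0.2828, 0.5375, 1]]


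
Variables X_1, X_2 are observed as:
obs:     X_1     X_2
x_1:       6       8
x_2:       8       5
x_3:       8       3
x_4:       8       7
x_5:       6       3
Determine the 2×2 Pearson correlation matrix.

Step 1 — column means:
  mean(X_1) = (6 + 8 + 8 + 8 + 6) / 5 = 36/5 = 7.2
  mean(X_2) = (8 + 5 + 3 + 7 + 3) / 5 = 26/5 = 5.2

Step 2 — sample variances and covariances s[i,j] = (1/(n-1)) · Σ_k (x_{k,i} - mean_i) · (x_{k,j} - mean_j), with n-1 = 4:
  s[X_1,X_1] = ((-1.2)·(-1.2) + (0.8)·(0.8) + (0.8)·(0.8) + (0.8)·(0.8) + (-1.2)·(-1.2)) / 4 = 4.8/4 = 1.2
  s[X_1,X_2] = ((-1.2)·(2.8) + (0.8)·(-0.2) + (0.8)·(-2.2) + (0.8)·(1.8) + (-1.2)·(-2.2)) / 4 = -1.2/4 = -0.3
  s[X_2,X_2] = ((2.8)·(2.8) + (-0.2)·(-0.2) + (-2.2)·(-2.2) + (1.8)·(1.8) + (-2.2)·(-2.2)) / 4 = 20.8/4 = 5.2
  Sample standard deviations s_i = √(s[i,i]):
  s(X_1) = √(1.2) = 1.0954
  s(X_2) = √(5.2) = 2.2804

Step 3 — r_{ij} = s_{ij} / (s_i · s_j):
  r[X_1,X_1] = 1 (diagonal).
  r[X_1,X_2] = -0.3 / (1.0954 · 2.2804) = -0.3 / 2.498 = -0.1201
  r[X_2,X_2] = 1 (diagonal).

R is symmetric with unit diagonal. Assembling:

R = [[1, -0.1201],
 [-0.1201, 1]]


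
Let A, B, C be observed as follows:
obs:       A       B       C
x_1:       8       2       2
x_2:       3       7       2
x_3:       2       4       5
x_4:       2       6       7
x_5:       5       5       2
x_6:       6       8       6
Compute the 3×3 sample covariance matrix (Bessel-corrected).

Step 1 — column means:
  mean(A) = (8 + 3 + 2 + 2 + 5 + 6) / 6 = 26/6 = 4.3333
  mean(B) = (2 + 7 + 4 + 6 + 5 + 8) / 6 = 32/6 = 5.3333
  mean(C) = (2 + 2 + 5 + 7 + 2 + 6) / 6 = 24/6 = 4

Step 2 — sample covariance S[i,j] = (1/(n-1)) · Σ_k (x_{k,i} - mean_i) · (x_{k,j} - mean_j), with n-1 = 5.
  S[A,A] = ((3.6667)·(3.6667) + (-1.3333)·(-1.3333) + (-2.3333)·(-2.3333) + (-2.3333)·(-2.3333) + (0.6667)·(0.6667) + (1.6667)·(1.6667)) / 5 = 29.3333/5 = 5.8667
  S[A,B] = ((3.6667)·(-3.3333) + (-1.3333)·(1.6667) + (-2.3333)·(-1.3333) + (-2.3333)·(0.6667) + (0.6667)·(-0.3333) + (1.6667)·(2.6667)) / 5 = -8.6667/5 = -1.7333
  S[A,C] = ((3.6667)·(-2) + (-1.3333)·(-2) + (-2.3333)·(1) + (-2.3333)·(3) + (0.6667)·(-2) + (1.6667)·(2)) / 5 = -12/5 = -2.4
  S[B,B] = ((-3.3333)·(-3.3333) + (1.6667)·(1.6667) + (-1.3333)·(-1.3333) + (0.6667)·(0.6667) + (-0.3333)·(-0.3333) + (2.6667)·(2.6667)) / 5 = 23.3333/5 = 4.6667
  S[B,C] = ((-3.3333)·(-2) + (1.6667)·(-2) + (-1.3333)·(1) + (0.6667)·(3) + (-0.3333)·(-2) + (2.6667)·(2)) / 5 = 10/5 = 2
  S[C,C] = ((-2)·(-2) + (-2)·(-2) + (1)·(1) + (3)·(3) + (-2)·(-2) + (2)·(2)) / 5 = 26/5 = 5.2

S is symmetric (S[j,i] = S[i,j]). Assembling:

S = [[5.8667, -1.7333, -2.4],
 [-1.7333, 4.6667, 2],
 [-2.4, 2, 5.2]]


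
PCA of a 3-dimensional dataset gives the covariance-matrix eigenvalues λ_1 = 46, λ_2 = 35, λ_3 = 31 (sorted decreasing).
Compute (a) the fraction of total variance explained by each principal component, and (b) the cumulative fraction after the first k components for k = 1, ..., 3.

Step 1 — total variance = trace(Sigma) = Σ λ_i = 46 + 35 + 31 = 112.

Step 2 — fraction explained by component i = λ_i / Σ λ:
  PC1: 46/112 = 0.4107
  PC2: 35/112 = 0.3125
  PC3: 31/112 = 0.2768

Step 3 — cumulative fraction after k components = (λ_1 + ... + λ_k) / Σ λ:
  k = 1: 46/112 = 0.4107
  k = 2: (46 + 35)/112 = 81/112 = 0.7232
  k = 3: (46 + 35 + 31)/112 = 112/112 = 1

Summary (fraction, with percent):

explained: PC1 0.4107 (41.07%), PC2 0.3125 (31.25%), PC3 0.2768 (27.68%);  cumulative: 0.4107, 0.7232, 1


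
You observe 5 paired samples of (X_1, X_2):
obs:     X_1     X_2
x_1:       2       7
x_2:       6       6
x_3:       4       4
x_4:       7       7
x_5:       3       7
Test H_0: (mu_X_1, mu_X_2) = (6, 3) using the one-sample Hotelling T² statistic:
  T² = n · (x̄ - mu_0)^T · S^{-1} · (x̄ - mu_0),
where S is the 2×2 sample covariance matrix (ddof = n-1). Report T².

Step 1 — sample mean vector:
  mean(X_1) = (2 + 6 + 4 + 7 + 3) / 5 = 22/5 = 4.4
  mean(X_2) = (7 + 6 + 4 + 7 + 7) / 5 = 31/5 = 6.2
  x̄ = (4.4, 6.2),  deviation x̄ - mu_0 = (4.4, 6.2) - (6, 3) = (-1.6, 3.2).

Step 2 — sample covariance matrix, S[i,j] = (1/(n-1)) · Σ_k (x_{k,i} - mean_i) · (x_{k,j} - mean_j), divisor n-1 = 4:
  S[X_1,X_1] = ((-2.4)·(-2.4) + (1.6)·(1.6) + (-0.4)·(-0.4) + (2.6)·(2.6) + (-1.4)·(-1.4)) / 4 = 17.2/4 = 4.3
  S[X_1,X_2] = ((-2.4)·(0.8) + (1.6)·(-0.2) + (-0.4)·(-2.2) + (2.6)·(0.8) + (-1.4)·(0.8)) / 4 = -0.4/4 = -0.1
  S[X_2,X_2] = ((0.8)·(0.8) + (-0.2)·(-0.2) + (-2.2)·(-2.2) + (0.8)·(0.8) + (0.8)·(0.8)) / 4 = 6.8/4 = 1.7
  S = [[4.3, -0.1],
 [-0.1, 1.7]].

Step 3 — invert S. det(S) = 4.3·1.7 - (-0.1)² = 7.3.
  S^{-1} = (1/det) · [[d, -b], [-b, a]] = [[0.2329, 0.0137],
 [0.0137, 0.589]].

Step 4 — quadratic form (x̄ - mu_0)^T · S^{-1} · (x̄ - mu_0):
  S^{-1} · (x̄ - mu_0) = (-0.3288, 1.863),
  (x̄ - mu_0)^T · [...] = (-1.6)·(-0.3288) + (3.2)·(1.863) = 6.4877.

Step 5 — scale by n: T² = 5 · 6.4877 = 32.4384.

T² ≈ 32.4384
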